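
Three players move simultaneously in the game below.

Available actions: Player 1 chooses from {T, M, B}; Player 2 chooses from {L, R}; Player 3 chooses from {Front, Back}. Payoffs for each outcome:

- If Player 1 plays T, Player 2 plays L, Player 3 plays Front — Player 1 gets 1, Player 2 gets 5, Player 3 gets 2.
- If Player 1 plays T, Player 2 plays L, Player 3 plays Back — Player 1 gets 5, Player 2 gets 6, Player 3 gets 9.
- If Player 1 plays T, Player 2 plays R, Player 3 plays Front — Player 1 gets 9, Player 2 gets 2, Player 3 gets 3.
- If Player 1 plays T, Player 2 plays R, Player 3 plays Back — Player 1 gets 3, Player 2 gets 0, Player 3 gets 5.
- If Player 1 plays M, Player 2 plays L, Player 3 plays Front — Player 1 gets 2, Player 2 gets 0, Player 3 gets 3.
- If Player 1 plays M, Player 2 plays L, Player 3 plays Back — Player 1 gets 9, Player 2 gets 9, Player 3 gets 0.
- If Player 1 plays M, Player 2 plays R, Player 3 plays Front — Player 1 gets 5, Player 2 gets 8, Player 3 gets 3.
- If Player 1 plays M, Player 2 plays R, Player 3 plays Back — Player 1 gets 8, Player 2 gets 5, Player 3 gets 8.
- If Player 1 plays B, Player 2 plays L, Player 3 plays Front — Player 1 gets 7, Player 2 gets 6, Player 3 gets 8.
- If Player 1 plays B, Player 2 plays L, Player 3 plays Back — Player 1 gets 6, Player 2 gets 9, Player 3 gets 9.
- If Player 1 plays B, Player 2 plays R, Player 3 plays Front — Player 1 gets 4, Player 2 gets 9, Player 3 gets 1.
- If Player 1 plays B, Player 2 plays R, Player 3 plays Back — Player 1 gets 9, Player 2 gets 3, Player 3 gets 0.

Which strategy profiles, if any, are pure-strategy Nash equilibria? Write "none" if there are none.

For each player, find the best response to each opponent profile; mutual best responses are the pure NE.
Player 1 against (L, Front): payoffs 1, 2, 7 → best response B.
Player 1 against (L, Back): payoffs 5, 9, 6 → best response M.
Player 1 against (R, Front): payoffs 9, 5, 4 → best response T.
Player 1 against (R, Back): payoffs 3, 8, 9 → best response B.
Player 2 against (T, Front): payoffs 5, 2 → best response L.
Player 2 against (T, Back): payoffs 6, 0 → best response L.
Player 2 against (M, Front): payoffs 0, 8 → best response R.
Player 2 against (M, Back): payoffs 9, 5 → best response L.
Player 2 against (B, Front): payoffs 6, 9 → best response R.
Player 2 against (B, Back): payoffs 9, 3 → best response L.
Player 3 against (T, L): payoffs 2, 9 → best response Back.
Player 3 against (T, R): payoffs 3, 5 → best response Back.
Player 3 against (M, L): payoffs 3, 0 → best response Front.
Player 3 against (M, R): payoffs 3, 8 → best response Back.
Player 3 against (B, L): payoffs 8, 9 → best response Back.
Player 3 against (B, R): payoffs 1, 0 → best response Front.
No profile is a mutual best response for all players.

none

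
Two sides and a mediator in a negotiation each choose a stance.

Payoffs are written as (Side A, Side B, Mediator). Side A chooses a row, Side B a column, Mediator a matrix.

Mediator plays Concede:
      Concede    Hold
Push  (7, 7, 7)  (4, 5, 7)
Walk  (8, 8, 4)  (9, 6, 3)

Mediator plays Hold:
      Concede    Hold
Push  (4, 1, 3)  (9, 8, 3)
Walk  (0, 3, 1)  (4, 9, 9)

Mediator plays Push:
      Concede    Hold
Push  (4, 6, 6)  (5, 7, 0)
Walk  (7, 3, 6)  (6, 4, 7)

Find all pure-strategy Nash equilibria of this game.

Side A against (Concede, Concede): payoffs 7, 8 → best response Walk.
Side A against (Concede, Hold): payoffs 4, 0 → best response Push.
Side A against (Concede, Push): payoffs 4, 7 → best response Walk.
Side A against (Hold, Concede): payoffs 4, 9 → best response Walk.
Side A against (Hold, Hold): payoffs 9, 4 → best response Push.
Side A against (Hold, Push): payoffs 5, 6 → best response Walk.
Side B against (Push, Concede): payoffs 7, 5 → best response Concede.
Side B against (Push, Hold): payoffs 1, 8 → best response Hold.
Side B against (Push, Push): payoffs 6, 7 → best response Hold.
Side B against (Walk, Concede): payoffs 8, 6 → best response Concede.
Side B against (Walk, Hold): payoffs 3, 9 → best response Hold.
Side B against (Walk, Push): payoffs 3, 4 → best response Hold.
Mediator against (Push, Concede): payoffs 7, 3, 6 → best response Concede.
Mediator against (Push, Hold): payoffs 7, 3, 0 → best response Concede.
Mediator against (Walk, Concede): payoffs 4, 1, 6 → best response Push.
Mediator against (Walk, Hold): payoffs 3, 9, 7 → best response Hold.
No profile is a mutual best response for all players.

There is no pure-strategy Nash equilibrium.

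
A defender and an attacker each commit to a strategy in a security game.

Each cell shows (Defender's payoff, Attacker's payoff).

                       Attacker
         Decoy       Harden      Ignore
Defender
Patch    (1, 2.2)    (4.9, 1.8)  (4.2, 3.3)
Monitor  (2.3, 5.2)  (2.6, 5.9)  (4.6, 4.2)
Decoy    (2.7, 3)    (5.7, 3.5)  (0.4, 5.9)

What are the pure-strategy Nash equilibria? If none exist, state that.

none

For each player, find the best response to each opponent profile; mutual best responses are the pure NE.
Defender against Decoy: payoffs 1, 2.3, 2.7 → best response Decoy.
Defender against Harden: payoffs 4.9, 2.6, 5.7 → best response Decoy.
Defender against Ignore: payoffs 4.2, 4.6, 0.4 → best response Monitor.
Attacker against Patch: payoffs 2.2, 1.8, 3.3 → best response Ignore.
Attacker against Monitor: payoffs 5.2, 5.9, 4.2 → best response Harden.
Attacker against Decoy: payoffs 3, 3.5, 5.9 → best response Ignore.
No profile is a mutual best response for all players.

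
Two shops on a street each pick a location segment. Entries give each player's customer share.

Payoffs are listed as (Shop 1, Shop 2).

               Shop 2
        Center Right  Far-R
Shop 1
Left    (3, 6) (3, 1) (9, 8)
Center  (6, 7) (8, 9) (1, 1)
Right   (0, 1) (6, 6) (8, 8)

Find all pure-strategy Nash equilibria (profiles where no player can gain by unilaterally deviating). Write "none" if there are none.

Shop 1 against Center: payoffs 3, 6, 0 → best response Center.
Shop 1 against Right: payoffs 3, 8, 6 → best response Center.
Shop 1 against Far-R: payoffs 9, 1, 8 → best response Left.
Shop 2 against Left: payoffs 6, 1, 8 → best response Far-R.
Shop 2 against Center: payoffs 7, 9, 1 → best response Right.
Shop 2 against Right: payoffs 1, 6, 8 → best response Far-R.
Mutual best responses: (Left, Far-R); (Center, Right).

(Left, Far-R); (Center, Right)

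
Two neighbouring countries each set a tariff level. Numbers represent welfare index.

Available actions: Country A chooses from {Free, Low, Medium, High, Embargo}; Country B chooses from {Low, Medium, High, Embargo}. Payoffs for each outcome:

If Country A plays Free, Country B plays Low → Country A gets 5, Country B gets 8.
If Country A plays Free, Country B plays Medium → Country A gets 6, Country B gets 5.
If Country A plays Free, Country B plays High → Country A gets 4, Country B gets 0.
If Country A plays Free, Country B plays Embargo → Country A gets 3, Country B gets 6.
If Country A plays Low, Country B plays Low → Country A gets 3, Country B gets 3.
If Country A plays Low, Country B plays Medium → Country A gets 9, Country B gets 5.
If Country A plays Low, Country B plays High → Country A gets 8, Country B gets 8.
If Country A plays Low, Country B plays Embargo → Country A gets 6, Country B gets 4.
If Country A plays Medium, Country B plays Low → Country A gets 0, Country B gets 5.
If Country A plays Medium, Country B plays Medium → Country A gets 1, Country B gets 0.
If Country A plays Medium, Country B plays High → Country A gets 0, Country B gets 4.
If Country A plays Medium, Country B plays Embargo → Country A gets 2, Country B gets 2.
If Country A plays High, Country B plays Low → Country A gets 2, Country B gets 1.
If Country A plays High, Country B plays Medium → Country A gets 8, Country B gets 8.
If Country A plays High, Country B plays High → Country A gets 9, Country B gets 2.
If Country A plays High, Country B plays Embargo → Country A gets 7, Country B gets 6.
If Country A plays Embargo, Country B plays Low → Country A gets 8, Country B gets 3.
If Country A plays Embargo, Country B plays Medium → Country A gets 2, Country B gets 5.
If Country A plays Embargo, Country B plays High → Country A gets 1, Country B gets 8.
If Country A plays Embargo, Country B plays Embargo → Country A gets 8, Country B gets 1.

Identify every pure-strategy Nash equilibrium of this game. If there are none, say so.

none

Country A against Low: payoffs 5, 3, 0, 2, 8 → best response Embargo.
Country A against Medium: payoffs 6, 9, 1, 8, 2 → best response Low.
Country A against High: payoffs 4, 8, 0, 9, 1 → best response High.
Country A against Embargo: payoffs 3, 6, 2, 7, 8 → best response Embargo.
Country B against Free: payoffs 8, 5, 0, 6 → best response Low.
Country B against Low: payoffs 3, 5, 8, 4 → best response High.
Country B against Medium: payoffs 5, 0, 4, 2 → best response Low.
Country B against High: payoffs 1, 8, 2, 6 → best response Medium.
Country B against Embargo: payoffs 3, 5, 8, 1 → best response High.
No profile is a mutual best response for all players.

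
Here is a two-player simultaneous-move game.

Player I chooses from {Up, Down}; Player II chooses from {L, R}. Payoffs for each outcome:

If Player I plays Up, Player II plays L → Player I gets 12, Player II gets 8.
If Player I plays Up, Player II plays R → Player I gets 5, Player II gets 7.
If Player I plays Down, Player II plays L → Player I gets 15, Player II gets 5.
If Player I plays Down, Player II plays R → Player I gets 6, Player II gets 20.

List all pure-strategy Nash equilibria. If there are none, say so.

Pure NE: (Down, R)

(Up, L): Player I can switch to Down (12 → 15). Not NE.
(Up, R): Player I can switch to Down (5 → 6). Not NE.
(Down, L): Player II can switch to R (5 → 20). Not NE.
(Down, R): Player I gets 6, best alternative 5; Player II gets 20, best alternative 5. No profitable deviation — NE.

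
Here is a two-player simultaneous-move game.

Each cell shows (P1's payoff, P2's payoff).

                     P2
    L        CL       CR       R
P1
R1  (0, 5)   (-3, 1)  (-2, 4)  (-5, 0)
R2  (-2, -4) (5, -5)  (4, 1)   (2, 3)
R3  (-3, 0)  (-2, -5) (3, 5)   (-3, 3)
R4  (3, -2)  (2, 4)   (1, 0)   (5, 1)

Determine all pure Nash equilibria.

P1 against L: payoffs 0, -2, -3, 3 → best response R4.
P1 against CL: payoffs -3, 5, -2, 2 → best response R2.
P1 against CR: payoffs -2, 4, 3, 1 → best response R2.
P1 against R: payoffs -5, 2, -3, 5 → best response R4.
P2 against R1: payoffs 5, 1, 4, 0 → best response L.
P2 against R2: payoffs -4, -5, 1, 3 → best response R.
P2 against R3: payoffs 0, -5, 5, 3 → best response CR.
P2 against R4: payoffs -2, 4, 0, 1 → best response CL.
No profile is a mutual best response for all players.

none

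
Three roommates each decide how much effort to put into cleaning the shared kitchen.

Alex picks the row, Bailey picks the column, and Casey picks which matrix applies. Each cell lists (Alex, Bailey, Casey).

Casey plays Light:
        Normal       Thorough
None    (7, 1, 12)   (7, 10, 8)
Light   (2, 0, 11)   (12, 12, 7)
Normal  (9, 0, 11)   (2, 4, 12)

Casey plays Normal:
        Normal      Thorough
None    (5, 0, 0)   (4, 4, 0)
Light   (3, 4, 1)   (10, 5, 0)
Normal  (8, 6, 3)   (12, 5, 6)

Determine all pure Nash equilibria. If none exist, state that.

For each player, find the best response to each opponent profile; mutual best responses are the pure NE.
Alex against (Normal, Light): payoffs 7, 2, 9 → best response Normal.
Alex against (Normal, Normal): payoffs 5, 3, 8 → best response Normal.
Alex against (Thorough, Light): payoffs 7, 12, 2 → best response Light.
Alex against (Thorough, Normal): payoffs 4, 10, 12 → best response Normal.
Bailey against (None, Light): payoffs 1, 10 → best response Thorough.
Bailey against (None, Normal): payoffs 0, 4 → best response Thorough.
Bailey against (Light, Light): payoffs 0, 12 → best response Thorough.
Bailey against (Light, Normal): payoffs 4, 5 → best response Thorough.
Bailey against (Normal, Light): payoffs 0, 4 → best response Thorough.
Bailey against (Normal, Normal): payoffs 6, 5 → best response Normal.
Casey against (None, Normal): payoffs 12, 0 → best response Light.
Casey against (None, Thorough): payoffs 8, 0 → best response Light.
Casey against (Light, Normal): payoffs 11, 1 → best response Light.
Casey against (Light, Thorough): payoffs 7, 0 → best response Light.
Casey against (Normal, Normal): payoffs 11, 3 → best response Light.
Casey against (Normal, Thorough): payoffs 12, 6 → best response Light.
Mutual best responses: (Light, Thorough, Light).

(Light, Thorough, Light)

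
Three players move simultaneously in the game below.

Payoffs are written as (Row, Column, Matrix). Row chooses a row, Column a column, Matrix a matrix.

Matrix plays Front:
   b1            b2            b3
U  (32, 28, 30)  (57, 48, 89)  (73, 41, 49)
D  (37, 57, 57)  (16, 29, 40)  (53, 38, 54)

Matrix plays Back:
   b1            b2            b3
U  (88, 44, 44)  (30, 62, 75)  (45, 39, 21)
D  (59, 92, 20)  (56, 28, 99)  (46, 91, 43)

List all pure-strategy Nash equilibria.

Mark each player's best response to every combination of opponents' strategies; a profile where every player is best-responding is a pure Nash equilibrium.
Row against (b1, Front): payoffs 32, 37 → best response D.
Row against (b1, Back): payoffs 88, 59 → best response U.
Row against (b2, Front): payoffs 57, 16 → best response U.
Row against (b2, Back): payoffs 30, 56 → best response D.
Row against (b3, Front): payoffs 73, 53 → best response U.
Row against (b3, Back): payoffs 45, 46 → best response D.
Column against (U, Front): payoffs 28, 48, 41 → best response b2.
Column against (U, Back): payoffs 44, 62, 39 → best response b2.
Column against (D, Front): payoffs 57, 29, 38 → best response b1.
Column against (D, Back): payoffs 92, 28, 91 → best response b1.
Matrix against (U, b1): payoffs 30, 44 → best response Back.
Matrix against (U, b2): payoffs 89, 75 → best response Front.
Matrix against (U, b3): payoffs 49, 21 → best response Front.
Matrix against (D, b1): payoffs 57, 20 → best response Front.
Matrix against (D, b2): payoffs 40, 99 → best response Back.
Matrix against (D, b3): payoffs 54, 43 → best response Front.
Mutual best responses: (U, b2, Front); (D, b1, Front).

The pure Nash equilibria are (U, b2, Front), (D, b1, Front).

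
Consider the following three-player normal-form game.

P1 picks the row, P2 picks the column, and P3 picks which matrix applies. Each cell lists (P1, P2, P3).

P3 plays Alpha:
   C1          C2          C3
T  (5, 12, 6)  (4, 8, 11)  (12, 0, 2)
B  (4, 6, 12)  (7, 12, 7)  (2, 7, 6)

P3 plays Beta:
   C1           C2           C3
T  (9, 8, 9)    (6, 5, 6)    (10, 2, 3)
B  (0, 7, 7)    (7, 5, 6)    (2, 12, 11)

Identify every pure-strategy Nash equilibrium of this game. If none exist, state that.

Pure-strategy Nash equilibria: (T, C1, Beta); (B, C2, Alpha)

P1 against (C1, Alpha): payoffs 5, 4 → best response T.
P1 against (C1, Beta): payoffs 9, 0 → best response T.
P1 against (C2, Alpha): payoffs 4, 7 → best response B.
P1 against (C2, Beta): payoffs 6, 7 → best response B.
P1 against (C3, Alpha): payoffs 12, 2 → best response T.
P1 against (C3, Beta): payoffs 10, 2 → best response T.
P2 against (T, Alpha): payoffs 12, 8, 0 → best response C1.
P2 against (T, Beta): payoffs 8, 5, 2 → best response C1.
P2 against (B, Alpha): payoffs 6, 12, 7 → best response C2.
P2 against (B, Beta): payoffs 7, 5, 12 → best response C3.
P3 against (T, C1): payoffs 6, 9 → best response Beta.
P3 against (T, C2): payoffs 11, 6 → best response Alpha.
P3 against (T, C3): payoffs 2, 3 → best response Beta.
P3 against (B, C1): payoffs 12, 7 → best response Alpha.
P3 against (B, C2): payoffs 7, 6 → best response Alpha.
P3 against (B, C3): payoffs 6, 11 → best response Beta.
Mutual best responses: (T, C1, Beta); (B, C2, Alpha).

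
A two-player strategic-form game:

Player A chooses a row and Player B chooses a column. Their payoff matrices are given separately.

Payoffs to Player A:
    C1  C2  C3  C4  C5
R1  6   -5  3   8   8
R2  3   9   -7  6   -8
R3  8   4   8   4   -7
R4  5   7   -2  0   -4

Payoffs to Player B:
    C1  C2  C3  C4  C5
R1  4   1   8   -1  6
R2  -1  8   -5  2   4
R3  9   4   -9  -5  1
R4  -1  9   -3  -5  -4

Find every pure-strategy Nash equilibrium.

(R2, C2), (R3, C1)

Check each profile: it is a Nash equilibrium iff no player can strictly gain by switching unilaterally.
(R1, C1): Player A can switch to R3 (6 → 8). Not NE.
(R1, C2): Player A can switch to R2 (-5 → 9). Not NE.
(R1, C3): Player A can switch to R3 (3 → 8). Not NE.
(R1, C4): Player B can switch to C1 (-1 → 4). Not NE.
(R1, C5): Player B can switch to C3 (6 → 8). Not NE.
(R2, C1): Player A can switch to R1 (3 → 6). Not NE.
(R2, C2): Player A gets 9, best alternative 7; Player B gets 8, best alternative 4. No profitable deviation — NE.
(R2, C3): Player A can switch to R1 (-7 → 3). Not NE.
(R2, C4): Player A can switch to R1 (6 → 8). Not NE.
(R3, C1): Player A gets 8, best alternative 6; Player B gets 9, best alternative 4. No profitable deviation — NE.
(The remaining 10 profiles each have a profitable deviation by the same check.)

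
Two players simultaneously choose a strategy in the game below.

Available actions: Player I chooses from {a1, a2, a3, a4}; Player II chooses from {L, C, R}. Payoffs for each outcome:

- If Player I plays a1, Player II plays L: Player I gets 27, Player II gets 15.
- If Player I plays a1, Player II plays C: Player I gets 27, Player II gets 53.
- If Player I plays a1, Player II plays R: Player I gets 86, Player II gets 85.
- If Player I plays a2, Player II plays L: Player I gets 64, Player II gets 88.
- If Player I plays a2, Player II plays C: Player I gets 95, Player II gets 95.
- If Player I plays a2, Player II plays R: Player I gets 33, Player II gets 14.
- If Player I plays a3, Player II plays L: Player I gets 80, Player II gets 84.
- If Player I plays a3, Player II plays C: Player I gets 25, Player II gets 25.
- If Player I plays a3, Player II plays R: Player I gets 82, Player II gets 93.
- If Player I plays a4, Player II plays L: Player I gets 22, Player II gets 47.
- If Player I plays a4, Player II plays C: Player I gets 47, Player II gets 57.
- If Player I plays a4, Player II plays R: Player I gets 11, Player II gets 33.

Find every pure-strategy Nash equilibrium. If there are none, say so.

Player I against L: payoffs 27, 64, 80, 22 → best response a3.
Player I against C: payoffs 27, 95, 25, 47 → best response a2.
Player I against R: payoffs 86, 33, 82, 11 → best response a1.
Player II against a1: payoffs 15, 53, 85 → best response R.
Player II against a2: payoffs 88, 95, 14 → best response C.
Player II against a3: payoffs 84, 25, 93 → best response R.
Player II against a4: payoffs 47, 57, 33 → best response C.
Mutual best responses: (a1, R); (a2, C).

(a1, R) and (a2, C)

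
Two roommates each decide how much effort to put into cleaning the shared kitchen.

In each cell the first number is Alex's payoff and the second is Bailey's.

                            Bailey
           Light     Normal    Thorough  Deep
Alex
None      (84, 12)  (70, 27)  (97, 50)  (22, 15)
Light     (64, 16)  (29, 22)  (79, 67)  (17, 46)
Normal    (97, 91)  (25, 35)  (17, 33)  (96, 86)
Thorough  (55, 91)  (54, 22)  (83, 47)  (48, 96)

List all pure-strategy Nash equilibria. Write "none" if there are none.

Alex against Light: payoffs 84, 64, 97, 55 → best response Normal.
Alex against Normal: payoffs 70, 29, 25, 54 → best response None.
Alex against Thorough: payoffs 97, 79, 17, 83 → best response None.
Alex against Deep: payoffs 22, 17, 96, 48 → best response Normal.
Bailey against None: payoffs 12, 27, 50, 15 → best response Thorough.
Bailey against Light: payoffs 16, 22, 67, 46 → best response Thorough.
Bailey against Normal: payoffs 91, 35, 33, 86 → best response Light.
Bailey against Thorough: payoffs 91, 22, 47, 96 → best response Deep.
Mutual best responses: (None, Thorough); (Normal, Light).

The pure Nash equilibria are (None, Thorough) and (Normal, Light).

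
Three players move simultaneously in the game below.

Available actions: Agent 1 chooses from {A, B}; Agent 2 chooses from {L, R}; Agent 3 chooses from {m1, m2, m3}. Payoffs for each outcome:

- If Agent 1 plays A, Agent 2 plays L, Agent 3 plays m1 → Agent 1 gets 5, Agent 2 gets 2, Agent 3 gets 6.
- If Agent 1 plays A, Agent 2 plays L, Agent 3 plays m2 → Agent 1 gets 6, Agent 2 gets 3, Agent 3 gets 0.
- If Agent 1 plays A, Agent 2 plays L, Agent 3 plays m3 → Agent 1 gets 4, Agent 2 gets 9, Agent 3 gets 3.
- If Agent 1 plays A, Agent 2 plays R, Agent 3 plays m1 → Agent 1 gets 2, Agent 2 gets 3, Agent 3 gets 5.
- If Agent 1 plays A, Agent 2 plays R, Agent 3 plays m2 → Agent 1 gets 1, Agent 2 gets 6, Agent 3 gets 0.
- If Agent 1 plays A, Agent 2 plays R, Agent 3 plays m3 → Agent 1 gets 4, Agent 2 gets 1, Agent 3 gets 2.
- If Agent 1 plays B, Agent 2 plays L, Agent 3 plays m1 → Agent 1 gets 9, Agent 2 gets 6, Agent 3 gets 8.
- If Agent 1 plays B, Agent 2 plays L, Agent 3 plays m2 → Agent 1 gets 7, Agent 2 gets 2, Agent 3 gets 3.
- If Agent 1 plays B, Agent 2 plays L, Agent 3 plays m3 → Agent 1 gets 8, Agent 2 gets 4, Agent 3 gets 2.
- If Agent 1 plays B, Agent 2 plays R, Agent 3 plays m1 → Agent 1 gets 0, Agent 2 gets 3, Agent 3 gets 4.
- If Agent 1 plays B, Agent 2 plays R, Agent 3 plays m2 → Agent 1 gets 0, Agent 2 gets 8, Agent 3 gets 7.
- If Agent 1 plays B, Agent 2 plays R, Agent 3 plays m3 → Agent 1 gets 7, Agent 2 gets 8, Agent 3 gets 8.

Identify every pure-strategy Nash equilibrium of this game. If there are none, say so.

For each strategy profile, look for a profitable unilateral deviation.
(A, L, m1): Agent 1 can switch to B (5 → 9). Not NE.
(A, L, m2): Agent 1 can switch to B (6 → 7). Not NE.
(A, L, m3): Agent 1 can switch to B (4 → 8). Not NE.
(A, R, m1): Agent 1 gets 2, best alternative 0; Agent 2 gets 3, best alternative 2; Agent 3 gets 5, best alternative 2. No profitable deviation — NE.
(A, R, m2): Agent 3 can switch to m1 (0 → 5). Not NE.
(A, R, m3): Agent 1 can switch to B (4 → 7). Not NE.
(B, L, m1): Agent 1 gets 9, best alternative 5; Agent 2 gets 6, best alternative 3; Agent 3 gets 8, best alternative 3. No profitable deviation — NE.
(B, L, m2): Agent 2 can switch to R (2 → 8). Not NE.
(B, L, m3): Agent 2 can switch to R (4 → 8). Not NE.
(B, R, m1): Agent 1 can switch to A (0 → 2). Not NE.
(B, R, m3): Agent 1 gets 7, best alternative 4; Agent 2 gets 8, best alternative 4; Agent 3 gets 8, best alternative 7. No profitable deviation — NE.
(The remaining 1 profile has a profitable deviation by the same check.)

The pure Nash equilibria are (A, R, m1), (B, L, m1), (B, R, m3).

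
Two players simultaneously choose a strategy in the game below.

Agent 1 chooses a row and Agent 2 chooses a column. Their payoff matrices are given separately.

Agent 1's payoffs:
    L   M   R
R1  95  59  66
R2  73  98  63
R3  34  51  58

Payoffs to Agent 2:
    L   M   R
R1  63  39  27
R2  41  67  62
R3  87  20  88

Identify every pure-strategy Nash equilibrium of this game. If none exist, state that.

Pure-strategy Nash equilibria: (R1, L), (R2, M)

Agent 1 against L: payoffs 95, 73, 34 → best response R1.
Agent 1 against M: payoffs 59, 98, 51 → best response R2.
Agent 1 against R: payoffs 66, 63, 58 → best response R1.
Agent 2 against R1: payoffs 63, 39, 27 → best response L.
Agent 2 against R2: payoffs 41, 67, 62 → best response M.
Agent 2 against R3: payoffs 87, 20, 88 → best response R.
Mutual best responses: (R1, L); (R2, M).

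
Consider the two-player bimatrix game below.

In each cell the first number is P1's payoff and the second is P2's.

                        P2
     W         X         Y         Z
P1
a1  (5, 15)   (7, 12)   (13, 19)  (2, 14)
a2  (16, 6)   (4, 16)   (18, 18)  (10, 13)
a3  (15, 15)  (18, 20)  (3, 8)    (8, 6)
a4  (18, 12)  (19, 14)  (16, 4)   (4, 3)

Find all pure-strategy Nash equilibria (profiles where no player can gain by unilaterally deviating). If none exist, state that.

P1 against W: payoffs 5, 16, 15, 18 → best response a4.
P1 against X: payoffs 7, 4, 18, 19 → best response a4.
P1 against Y: payoffs 13, 18, 3, 16 → best response a2.
P1 against Z: payoffs 2, 10, 8, 4 → best response a2.
P2 against a1: payoffs 15, 12, 19, 14 → best response Y.
P2 against a2: payoffs 6, 16, 18, 13 → best response Y.
P2 against a3: payoffs 15, 20, 8, 6 → best response X.
P2 against a4: payoffs 12, 14, 4, 3 → best response X.
Mutual best responses: (a2, Y); (a4, X).

(a2, Y), (a4, X)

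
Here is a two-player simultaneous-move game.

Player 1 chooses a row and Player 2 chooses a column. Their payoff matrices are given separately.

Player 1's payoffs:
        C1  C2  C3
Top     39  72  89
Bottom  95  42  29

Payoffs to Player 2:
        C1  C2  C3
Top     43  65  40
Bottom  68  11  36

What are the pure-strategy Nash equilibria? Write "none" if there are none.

Pure-strategy Nash equilibria: (Top, C2), (Bottom, C1)

Player 1 against C1: payoffs 39, 95 → best response Bottom.
Player 1 against C2: payoffs 72, 42 → best response Top.
Player 1 against C3: payoffs 89, 29 → best response Top.
Player 2 against Top: payoffs 43, 65, 40 → best response C2.
Player 2 against Bottom: payoffs 68, 11, 36 → best response C1.
Mutual best responses: (Top, C2); (Bottom, C1).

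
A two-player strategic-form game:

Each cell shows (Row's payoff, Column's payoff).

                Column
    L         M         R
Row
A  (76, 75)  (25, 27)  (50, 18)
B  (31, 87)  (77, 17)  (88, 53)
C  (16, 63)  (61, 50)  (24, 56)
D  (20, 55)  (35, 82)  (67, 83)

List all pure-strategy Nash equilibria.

Mark each player's best response to every combination of opponents' strategies; a profile where every player is best-responding is a pure Nash equilibrium.
Row against L: payoffs 76, 31, 16, 20 → best response A.
Row against M: payoffs 25, 77, 61, 35 → best response B.
Row against R: payoffs 50, 88, 24, 67 → best response B.
Column against A: payoffs 75, 27, 18 → best response L.
Column against B: payoffs 87, 17, 53 → best response L.
Column against C: payoffs 63, 50, 56 → best response L.
Column against D: payoffs 55, 82, 83 → best response R.
Mutual best responses: (A, L).

The unique pure-strategy Nash equilibrium is (A, L).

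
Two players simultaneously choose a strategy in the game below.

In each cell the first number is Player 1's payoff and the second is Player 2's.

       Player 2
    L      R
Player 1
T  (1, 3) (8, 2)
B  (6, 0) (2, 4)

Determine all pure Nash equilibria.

Player 1 against L: payoffs 1, 6 → best response B.
Player 1 against R: payoffs 8, 2 → best response T.
Player 2 against T: payoffs 3, 2 → best response L.
Player 2 against B: payoffs 0, 4 → best response R.
No profile is a mutual best response for all players.

none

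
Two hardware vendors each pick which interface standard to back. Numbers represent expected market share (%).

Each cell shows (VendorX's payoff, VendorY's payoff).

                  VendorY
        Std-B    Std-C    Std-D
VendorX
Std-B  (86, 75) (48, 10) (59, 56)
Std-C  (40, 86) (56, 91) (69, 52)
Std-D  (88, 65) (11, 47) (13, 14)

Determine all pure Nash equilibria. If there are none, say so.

(Std-B, Std-B): VendorX can switch to Std-D (86 → 88). Not NE.
(Std-B, Std-C): VendorX can switch to Std-C (48 → 56). Not NE.
(Std-B, Std-D): VendorX can switch to Std-C (59 → 69). Not NE.
(Std-C, Std-B): VendorX can switch to Std-B (40 → 86). Not NE.
(Std-C, Std-C): VendorX gets 56, best alternative 48; VendorY gets 91, best alternative 86. No profitable deviation — NE.
(Std-C, Std-D): VendorY can switch to Std-B (52 → 86). Not NE.
(Std-D, Std-B): VendorX gets 88, best alternative 86; VendorY gets 65, best alternative 47. No profitable deviation — NE.
(Std-D, Std-C): VendorX can switch to Std-B (11 → 48). Not NE.
(The remaining 1 profile has a profitable deviation by the same check.)

The pure Nash equilibria are (Std-C, Std-C), (Std-D, Std-B).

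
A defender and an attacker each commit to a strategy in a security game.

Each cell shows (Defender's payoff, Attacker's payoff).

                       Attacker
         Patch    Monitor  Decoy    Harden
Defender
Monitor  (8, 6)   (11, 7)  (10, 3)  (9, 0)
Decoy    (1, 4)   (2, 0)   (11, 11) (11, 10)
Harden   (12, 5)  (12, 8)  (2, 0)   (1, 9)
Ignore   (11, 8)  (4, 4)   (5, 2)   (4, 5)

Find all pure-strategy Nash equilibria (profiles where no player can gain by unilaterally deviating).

Pure NE: (Decoy, Decoy)

Defender against Patch: payoffs 8, 1, 12, 11 → best response Harden.
Defender against Monitor: payoffs 11, 2, 12, 4 → best response Harden.
Defender against Decoy: payoffs 10, 11, 2, 5 → best response Decoy.
Defender against Harden: payoffs 9, 11, 1, 4 → best response Decoy.
Attacker against Monitor: payoffs 6, 7, 3, 0 → best response Monitor.
Attacker against Decoy: payoffs 4, 0, 11, 10 → best response Decoy.
Attacker against Harden: payoffs 5, 8, 0, 9 → best response Harden.
Attacker against Ignore: payoffs 8, 4, 2, 5 → best response Patch.
Mutual best responses: (Decoy, Decoy).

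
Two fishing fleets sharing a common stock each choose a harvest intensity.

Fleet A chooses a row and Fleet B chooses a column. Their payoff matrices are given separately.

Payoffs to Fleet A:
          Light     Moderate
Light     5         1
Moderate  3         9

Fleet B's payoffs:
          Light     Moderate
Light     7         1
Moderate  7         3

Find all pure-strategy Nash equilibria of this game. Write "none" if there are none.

Mark each player's best response to every combination of opponents' strategies; a profile where every player is best-responding is a pure Nash equilibrium.
Fleet A against Light: payoffs 5, 3 → best response Light.
Fleet A against Moderate: payoffs 1, 9 → best response Moderate.
Fleet B against Light: payoffs 7, 1 → best response Light.
Fleet B against Moderate: payoffs 7, 3 → best response Light.
Mutual best responses: (Light, Light).

(Light, Light)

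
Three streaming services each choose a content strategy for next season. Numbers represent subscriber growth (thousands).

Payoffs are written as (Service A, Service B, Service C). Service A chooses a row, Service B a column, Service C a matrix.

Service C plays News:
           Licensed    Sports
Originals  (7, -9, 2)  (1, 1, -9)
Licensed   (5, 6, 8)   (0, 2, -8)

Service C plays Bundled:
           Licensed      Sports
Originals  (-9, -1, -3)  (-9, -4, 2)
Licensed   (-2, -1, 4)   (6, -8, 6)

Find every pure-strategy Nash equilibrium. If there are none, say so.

No pure-strategy Nash equilibrium.

Mark each player's best response to every combination of opponents' strategies; a profile where every player is best-responding is a pure Nash equilibrium.
Service A against (Licensed, News): payoffs 7, 5 → best response Originals.
Service A against (Licensed, Bundled): payoffs -9, -2 → best response Licensed.
Service A against (Sports, News): payoffs 1, 0 → best response Originals.
Service A against (Sports, Bundled): payoffs -9, 6 → best response Licensed.
Service B against (Originals, News): payoffs -9, 1 → best response Sports.
Service B against (Originals, Bundled): payoffs -1, -4 → best response Licensed.
Service B against (Licensed, News): payoffs 6, 2 → best response Licensed.
Service B against (Licensed, Bundled): payoffs -1, -8 → best response Licensed.
Service C against (Originals, Licensed): payoffs 2, -3 → best response News.
Service C against (Originals, Sports): payoffs -9, 2 → best response Bundled.
Service C against (Licensed, Licensed): payoffs 8, 4 → best response News.
Service C against (Licensed, Sports): payoffs -8, 6 → best response Bundled.
No profile is a mutual best response for all players.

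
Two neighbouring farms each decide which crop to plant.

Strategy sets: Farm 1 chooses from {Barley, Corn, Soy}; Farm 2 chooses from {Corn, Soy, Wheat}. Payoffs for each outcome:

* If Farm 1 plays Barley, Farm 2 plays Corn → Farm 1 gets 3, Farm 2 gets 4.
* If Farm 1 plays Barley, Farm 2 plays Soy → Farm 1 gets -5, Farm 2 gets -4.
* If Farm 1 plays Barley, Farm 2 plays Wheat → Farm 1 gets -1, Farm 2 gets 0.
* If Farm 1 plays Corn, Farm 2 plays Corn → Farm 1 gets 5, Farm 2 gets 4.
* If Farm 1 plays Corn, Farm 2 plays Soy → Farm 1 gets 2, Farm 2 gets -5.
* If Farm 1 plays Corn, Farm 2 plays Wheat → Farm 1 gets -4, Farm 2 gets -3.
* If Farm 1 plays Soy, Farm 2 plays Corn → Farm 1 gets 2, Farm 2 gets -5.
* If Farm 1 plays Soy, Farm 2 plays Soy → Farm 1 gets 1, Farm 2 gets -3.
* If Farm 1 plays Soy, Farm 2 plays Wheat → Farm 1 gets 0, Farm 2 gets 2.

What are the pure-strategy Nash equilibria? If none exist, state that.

(Barley, Corn): Farm 1 can switch to Corn (3 → 5). Not NE.
(Barley, Soy): Farm 1 can switch to Corn (-5 → 2). Not NE.
(Barley, Wheat): Farm 1 can switch to Soy (-1 → 0). Not NE.
(Corn, Corn): Farm 1 gets 5, best alternative 3; Farm 2 gets 4, best alternative -3. No profitable deviation — NE.
(Corn, Soy): Farm 2 can switch to Corn (-5 → 4). Not NE.
(Corn, Wheat): Farm 1 can switch to Barley (-4 → -1). Not NE.
(Soy, Corn): Farm 1 can switch to Barley (2 → 3). Not NE.
(Soy, Soy): Farm 1 can switch to Corn (1 → 2). Not NE.
(Soy, Wheat): Farm 1 gets 0, best alternative -1; Farm 2 gets 2, best alternative -3. No profitable deviation — NE.

The pure Nash equilibria are (Corn, Corn) and (Soy, Wheat).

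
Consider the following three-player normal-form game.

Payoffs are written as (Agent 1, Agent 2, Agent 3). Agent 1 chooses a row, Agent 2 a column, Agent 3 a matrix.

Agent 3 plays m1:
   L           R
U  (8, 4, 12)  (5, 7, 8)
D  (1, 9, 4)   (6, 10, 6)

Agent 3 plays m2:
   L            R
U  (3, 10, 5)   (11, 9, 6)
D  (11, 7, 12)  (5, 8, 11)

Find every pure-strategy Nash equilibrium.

none

For each player, find the best response to each opponent profile; mutual best responses are the pure NE.
Agent 1 against (L, m1): payoffs 8, 1 → best response U.
Agent 1 against (L, m2): payoffs 3, 11 → best response D.
Agent 1 against (R, m1): payoffs 5, 6 → best response D.
Agent 1 against (R, m2): payoffs 11, 5 → best response U.
Agent 2 against (U, m1): payoffs 4, 7 → best response R.
Agent 2 against (U, m2): payoffs 10, 9 → best response L.
Agent 2 against (D, m1): payoffs 9, 10 → best response R.
Agent 2 against (D, m2): payoffs 7, 8 → best response R.
Agent 3 against (U, L): payoffs 12, 5 → best response m1.
Agent 3 against (U, R): payoffs 8, 6 → best response m1.
Agent 3 against (D, L): payoffs 4, 12 → best response m2.
Agent 3 against (D, R): payoffs 6, 11 → best response m2.
No profile is a mutual best response for all players.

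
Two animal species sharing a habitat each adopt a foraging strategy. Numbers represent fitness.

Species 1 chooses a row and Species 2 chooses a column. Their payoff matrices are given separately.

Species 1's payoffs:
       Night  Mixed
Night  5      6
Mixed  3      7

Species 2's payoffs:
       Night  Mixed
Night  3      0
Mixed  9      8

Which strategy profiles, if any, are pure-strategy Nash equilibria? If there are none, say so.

The unique pure-strategy Nash equilibrium is (Night, Night).

Species 1 against Night: payoffs 5, 3 → best response Night.
Species 1 against Mixed: payoffs 6, 7 → best response Mixed.
Species 2 against Night: payoffs 3, 0 → best response Night.
Species 2 against Mixed: payoffs 9, 8 → best response Night.
Mutual best responses: (Night, Night).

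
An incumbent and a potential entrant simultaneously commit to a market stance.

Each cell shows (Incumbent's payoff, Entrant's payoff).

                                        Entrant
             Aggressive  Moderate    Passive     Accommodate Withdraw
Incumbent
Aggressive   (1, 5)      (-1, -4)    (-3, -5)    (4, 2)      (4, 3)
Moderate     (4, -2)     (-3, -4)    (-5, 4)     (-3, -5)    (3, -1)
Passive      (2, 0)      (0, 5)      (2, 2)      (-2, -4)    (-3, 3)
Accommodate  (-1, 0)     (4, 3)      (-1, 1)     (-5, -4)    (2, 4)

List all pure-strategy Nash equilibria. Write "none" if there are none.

Incumbent against Aggressive: payoffs 1, 4, 2, -1 → best response Moderate.
Incumbent against Moderate: payoffs -1, -3, 0, 4 → best response Accommodate.
Incumbent against Passive: payoffs -3, -5, 2, -1 → best response Passive.
Incumbent against Accommodate: payoffs 4, -3, -2, -5 → best response Aggressive.
Incumbent against Withdraw: payoffs 4, 3, -3, 2 → best response Aggressive.
Entrant against Aggressive: payoffs 5, -4, -5, 2, 3 → best response Aggressive.
Entrant against Moderate: payoffs -2, -4, 4, -5, -1 → best response Passive.
Entrant against Passive: payoffs 0, 5, 2, -4, 3 → best response Moderate.
Entrant against Accommodate: payoffs 0, 3, 1, -4, 4 → best response Withdraw.
No profile is a mutual best response for all players.

none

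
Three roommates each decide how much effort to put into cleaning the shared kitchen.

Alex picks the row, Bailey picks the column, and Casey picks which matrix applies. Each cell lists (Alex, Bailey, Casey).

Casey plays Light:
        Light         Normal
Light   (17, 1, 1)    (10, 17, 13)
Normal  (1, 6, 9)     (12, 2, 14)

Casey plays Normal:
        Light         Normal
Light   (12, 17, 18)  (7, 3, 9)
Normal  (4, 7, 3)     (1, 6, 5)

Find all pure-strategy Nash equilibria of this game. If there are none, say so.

Pure NE: (Light, Light, Normal)

Check each profile: it is a Nash equilibrium iff no player can strictly gain by switching unilaterally.
(Light, Light, Light): Bailey can switch to Normal (1 → 17). Not NE.
(Light, Light, Normal): Alex gets 12, best alternative 4; Bailey gets 17, best alternative 3; Casey gets 18, best alternative 1. No profitable deviation — NE.
(Light, Normal, Light): Alex can switch to Normal (10 → 12). Not NE.
(Light, Normal, Normal): Bailey can switch to Light (3 → 17). Not NE.
(Normal, Light, Light): Alex can switch to Light (1 → 17). Not NE.
(Normal, Light, Normal): Alex can switch to Light (4 → 12). Not NE.
(Normal, Normal, Light): Bailey can switch to Light (2 → 6). Not NE.
(Normal, Normal, Normal): Alex can switch to Light (1 → 7). Not NE.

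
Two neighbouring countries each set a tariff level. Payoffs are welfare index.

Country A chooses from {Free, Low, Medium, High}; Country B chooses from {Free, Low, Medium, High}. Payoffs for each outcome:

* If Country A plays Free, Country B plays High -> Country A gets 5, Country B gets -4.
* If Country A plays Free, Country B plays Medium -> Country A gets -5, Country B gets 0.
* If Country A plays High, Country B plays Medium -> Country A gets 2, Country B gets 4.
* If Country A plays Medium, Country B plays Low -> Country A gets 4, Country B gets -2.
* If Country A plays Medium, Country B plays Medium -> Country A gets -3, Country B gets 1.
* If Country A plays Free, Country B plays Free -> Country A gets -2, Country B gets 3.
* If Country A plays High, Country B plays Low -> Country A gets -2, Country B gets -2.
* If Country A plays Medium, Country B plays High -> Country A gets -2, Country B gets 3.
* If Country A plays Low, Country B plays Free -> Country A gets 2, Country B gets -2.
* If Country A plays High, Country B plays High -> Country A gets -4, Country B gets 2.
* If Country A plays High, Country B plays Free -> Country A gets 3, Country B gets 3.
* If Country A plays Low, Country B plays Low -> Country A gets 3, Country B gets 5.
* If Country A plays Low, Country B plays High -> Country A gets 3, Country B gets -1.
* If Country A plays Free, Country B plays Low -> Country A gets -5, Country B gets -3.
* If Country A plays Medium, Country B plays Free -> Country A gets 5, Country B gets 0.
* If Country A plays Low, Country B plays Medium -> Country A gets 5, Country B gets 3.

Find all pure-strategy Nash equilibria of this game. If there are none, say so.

For each strategy profile, look for a profitable unilateral deviation.
(Free, Free): Country A can switch to Low (-2 → 2). Not NE.
(Free, Low): Country A can switch to Low (-5 → 3). Not NE.
(Free, Medium): Country A can switch to Low (-5 → 5). Not NE.
(Free, High): Country B can switch to Free (-4 → 3). Not NE.
(Low, Free): Country A can switch to Medium (2 → 5). Not NE.
(Low, Low): Country A can switch to Medium (3 → 4). Not NE.
(The remaining 10 profiles each have a profitable deviation by the same check.)

This game has no pure Nash equilibrium.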